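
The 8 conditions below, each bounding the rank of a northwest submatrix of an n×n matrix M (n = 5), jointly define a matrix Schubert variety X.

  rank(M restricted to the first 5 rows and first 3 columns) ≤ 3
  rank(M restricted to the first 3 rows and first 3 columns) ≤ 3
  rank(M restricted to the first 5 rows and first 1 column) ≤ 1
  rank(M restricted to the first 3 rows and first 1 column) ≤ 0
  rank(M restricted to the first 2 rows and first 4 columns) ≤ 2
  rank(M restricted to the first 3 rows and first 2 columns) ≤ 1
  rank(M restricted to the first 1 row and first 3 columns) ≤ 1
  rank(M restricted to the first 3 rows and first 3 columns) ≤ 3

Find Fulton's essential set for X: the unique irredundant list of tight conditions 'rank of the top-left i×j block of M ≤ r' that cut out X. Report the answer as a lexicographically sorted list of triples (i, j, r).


Recovering R(i,j) via the rank-extension bound from the 8 conditions:

  row 1: 0 1 1 1 1
  row 2: 0 1 2 2 2
  row 3: 0 1 2 3 3
  row 4: 1 2 3 4 4
  row 5: 1 2 3 4 5

second differences of R give the permutation w = (2, 3, 4, 1, 5).

D(w) has 3 cells with 1 SE-corner; essential set:

[(3, 1, 0)]


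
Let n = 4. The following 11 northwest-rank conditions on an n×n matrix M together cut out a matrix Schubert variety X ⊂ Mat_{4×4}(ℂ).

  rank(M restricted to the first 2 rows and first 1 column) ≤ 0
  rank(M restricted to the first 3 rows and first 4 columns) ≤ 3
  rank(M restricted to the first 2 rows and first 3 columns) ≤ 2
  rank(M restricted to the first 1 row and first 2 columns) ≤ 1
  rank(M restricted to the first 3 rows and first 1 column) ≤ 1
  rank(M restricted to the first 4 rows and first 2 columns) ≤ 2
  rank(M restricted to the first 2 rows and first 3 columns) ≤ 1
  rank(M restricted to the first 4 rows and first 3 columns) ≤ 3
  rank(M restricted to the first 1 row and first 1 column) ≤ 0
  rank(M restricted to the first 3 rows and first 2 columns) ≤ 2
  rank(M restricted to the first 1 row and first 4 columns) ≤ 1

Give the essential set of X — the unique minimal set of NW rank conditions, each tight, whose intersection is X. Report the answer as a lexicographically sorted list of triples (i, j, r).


Reconstructing r_w from the 11 given conditions:

  i=1: 0 1 1 1
  i=2: 0 1 1 2
  i=3: 1 2 2 3
  i=4: 1 2 3 4

so w = (2, 4, 1, 3).

|D(w)|=3, |Ess(w)|=2:

[(2, 1, 0), (2, 3, 1)]


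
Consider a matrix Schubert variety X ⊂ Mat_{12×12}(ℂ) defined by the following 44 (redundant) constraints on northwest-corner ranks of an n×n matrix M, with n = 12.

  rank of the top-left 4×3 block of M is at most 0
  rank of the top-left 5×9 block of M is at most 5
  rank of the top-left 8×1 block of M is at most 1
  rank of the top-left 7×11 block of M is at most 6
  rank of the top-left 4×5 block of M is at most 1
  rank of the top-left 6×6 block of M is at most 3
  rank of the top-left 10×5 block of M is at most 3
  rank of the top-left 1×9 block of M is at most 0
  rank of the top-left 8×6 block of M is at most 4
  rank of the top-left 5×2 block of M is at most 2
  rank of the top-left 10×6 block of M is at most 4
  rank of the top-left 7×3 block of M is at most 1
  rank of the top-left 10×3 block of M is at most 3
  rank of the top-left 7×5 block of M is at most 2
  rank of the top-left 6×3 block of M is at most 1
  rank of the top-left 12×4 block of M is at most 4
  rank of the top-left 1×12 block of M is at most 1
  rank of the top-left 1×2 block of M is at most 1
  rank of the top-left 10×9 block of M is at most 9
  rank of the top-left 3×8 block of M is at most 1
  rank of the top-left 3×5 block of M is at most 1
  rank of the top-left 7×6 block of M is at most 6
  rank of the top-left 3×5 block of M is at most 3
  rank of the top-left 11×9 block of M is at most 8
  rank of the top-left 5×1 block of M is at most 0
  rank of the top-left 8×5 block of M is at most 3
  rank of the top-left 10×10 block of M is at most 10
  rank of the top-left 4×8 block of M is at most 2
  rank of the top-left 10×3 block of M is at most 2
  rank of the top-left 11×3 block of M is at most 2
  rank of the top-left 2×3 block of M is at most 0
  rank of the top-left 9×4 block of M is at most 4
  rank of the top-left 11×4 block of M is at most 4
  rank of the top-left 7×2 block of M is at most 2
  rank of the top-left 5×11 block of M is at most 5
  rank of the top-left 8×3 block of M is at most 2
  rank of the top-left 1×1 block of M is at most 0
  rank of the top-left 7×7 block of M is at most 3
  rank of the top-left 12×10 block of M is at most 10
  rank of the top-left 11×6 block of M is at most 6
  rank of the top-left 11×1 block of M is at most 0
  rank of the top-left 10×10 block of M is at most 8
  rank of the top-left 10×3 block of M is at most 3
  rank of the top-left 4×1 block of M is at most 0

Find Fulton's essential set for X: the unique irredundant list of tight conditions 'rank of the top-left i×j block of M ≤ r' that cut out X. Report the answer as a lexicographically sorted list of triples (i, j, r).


The tightest implied rank at each (i,j), from the 44 conditions:

  R[1]: 0  0  0  0  0  0  0  0  0  1  1  1
  R[2]: 0  0  0  1  1  1  1  1  1  2  2  2
  R[3]: 0  0  0  1  1  1  1  1  2  3  3  3
  R[4]: 0  0  0  1  1  2  2  2  3  4  4  4
  R[5]: 0  1  1  2  2  3  3  3  4  5  5  5
  R[6]: 0  1  1  2  2  3  3  4  5  6  6  6
  R[7]: 0  1  1  2  2  3  3  4  5  6  6  7
  R[8]: 0  1  2  3  3  4  4  5  6  7  7  8
  R[9]: 0  1  2  3  3  4  5  6  7  8  8  9
  R[10]: 0  1  2  3  3  4  5  6  7  8  9  10
  R[11]: 0  1  2  3  4  5  6  7  8  9  10  11
  R[12]: 1  2  3  4  5  6  7  8  9  10  11  12

reading off 1-entries of Δ²R: w = (10, 4, 9, 6, 2, 8, 12, 3, 7, 11, 5, 1).

D(w) has 39 cells with 10 SE-corners; essential set:

[(1, 9, 0), (3, 8, 1), (4, 3, 0), (4, 5, 1), (7, 3, 1), (7, 5, 2), (7, 7, 3), (7, 11, 6), (10, 5, 3), (11, 1, 0)]


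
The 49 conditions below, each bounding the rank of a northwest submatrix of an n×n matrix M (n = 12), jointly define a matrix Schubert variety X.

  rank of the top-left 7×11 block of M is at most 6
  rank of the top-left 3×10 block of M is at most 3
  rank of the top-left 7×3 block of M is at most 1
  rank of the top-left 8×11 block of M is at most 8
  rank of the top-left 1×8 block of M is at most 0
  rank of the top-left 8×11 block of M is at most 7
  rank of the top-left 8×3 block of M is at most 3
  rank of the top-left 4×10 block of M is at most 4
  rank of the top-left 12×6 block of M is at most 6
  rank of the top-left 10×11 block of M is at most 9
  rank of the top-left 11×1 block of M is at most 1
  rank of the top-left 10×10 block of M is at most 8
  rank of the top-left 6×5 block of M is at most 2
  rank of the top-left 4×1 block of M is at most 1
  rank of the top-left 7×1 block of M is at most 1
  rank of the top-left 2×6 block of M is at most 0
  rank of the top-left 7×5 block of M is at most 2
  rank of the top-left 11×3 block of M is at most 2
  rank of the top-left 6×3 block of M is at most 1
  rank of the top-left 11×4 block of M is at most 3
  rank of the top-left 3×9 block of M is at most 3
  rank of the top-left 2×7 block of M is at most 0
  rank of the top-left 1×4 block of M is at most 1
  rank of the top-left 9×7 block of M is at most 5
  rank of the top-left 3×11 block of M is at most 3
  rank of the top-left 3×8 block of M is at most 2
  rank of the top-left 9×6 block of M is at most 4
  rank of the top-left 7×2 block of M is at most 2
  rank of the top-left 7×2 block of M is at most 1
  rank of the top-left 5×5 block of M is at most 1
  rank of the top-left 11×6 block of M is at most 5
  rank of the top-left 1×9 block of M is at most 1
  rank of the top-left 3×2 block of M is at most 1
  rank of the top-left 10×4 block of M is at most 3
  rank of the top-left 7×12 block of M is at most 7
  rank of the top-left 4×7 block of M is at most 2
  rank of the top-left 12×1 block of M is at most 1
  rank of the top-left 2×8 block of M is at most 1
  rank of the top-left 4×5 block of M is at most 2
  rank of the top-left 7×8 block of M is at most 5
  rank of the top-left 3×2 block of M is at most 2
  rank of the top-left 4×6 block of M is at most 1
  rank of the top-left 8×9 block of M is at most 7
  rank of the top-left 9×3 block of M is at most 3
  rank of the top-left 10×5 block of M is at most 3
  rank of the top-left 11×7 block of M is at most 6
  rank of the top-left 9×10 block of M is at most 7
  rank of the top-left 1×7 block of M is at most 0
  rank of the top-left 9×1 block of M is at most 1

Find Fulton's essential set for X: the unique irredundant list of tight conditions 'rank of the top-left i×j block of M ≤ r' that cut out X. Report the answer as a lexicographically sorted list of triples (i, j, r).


Computing R[i][j] = min implied NW-rank bound (n=12, 49 conditions):

  i=1: 0  0  0  0  0  0  0  0  1  1  1  1
  i=2: 0  0  0  0  0  0  0  1  2  2  2  2
  i=3: 1  1  1  1  1  1  1  2  3  3  3  3
  i=4: 1  1  1  1  1  1  2  3  4  4  4  4
  i=5: 1  1  1  1  1  2  3  4  5  5  5  5
  i=6: 1  1  1  2  2  3  4  5  6  6  6  6
  i=7: 1  1  1  2  2  3  4  5  6  6  6  7
  i=8: 1  2  2  3  3  4  5  6  7  7  7  8
  i=9: 1  2  2  3  3  4  5  6  7  7  8  9
  i=10: 1  2  2  3  3  4  5  6  7  8  9  10
  i=11: 1  2  2  3  4  5  6  7  8  9  10  11
  i=12: 1  2  3  4  5  6  7  8  9  10  11  12

hence w(1..12) = (9, 8, 1, 7, 6, 4, 12, 2, 11, 10, 5, 3).

Rothe diagram D(w) (37 cells), 10 SE-corners (essential conditions):

[(1, 8, 0), (2, 7, 0), (4, 6, 1), (5, 5, 1), (7, 3, 1), (7, 5, 2), (7, 11, 6), (9, 10, 7), (10, 5, 3), (11, 3, 2)]


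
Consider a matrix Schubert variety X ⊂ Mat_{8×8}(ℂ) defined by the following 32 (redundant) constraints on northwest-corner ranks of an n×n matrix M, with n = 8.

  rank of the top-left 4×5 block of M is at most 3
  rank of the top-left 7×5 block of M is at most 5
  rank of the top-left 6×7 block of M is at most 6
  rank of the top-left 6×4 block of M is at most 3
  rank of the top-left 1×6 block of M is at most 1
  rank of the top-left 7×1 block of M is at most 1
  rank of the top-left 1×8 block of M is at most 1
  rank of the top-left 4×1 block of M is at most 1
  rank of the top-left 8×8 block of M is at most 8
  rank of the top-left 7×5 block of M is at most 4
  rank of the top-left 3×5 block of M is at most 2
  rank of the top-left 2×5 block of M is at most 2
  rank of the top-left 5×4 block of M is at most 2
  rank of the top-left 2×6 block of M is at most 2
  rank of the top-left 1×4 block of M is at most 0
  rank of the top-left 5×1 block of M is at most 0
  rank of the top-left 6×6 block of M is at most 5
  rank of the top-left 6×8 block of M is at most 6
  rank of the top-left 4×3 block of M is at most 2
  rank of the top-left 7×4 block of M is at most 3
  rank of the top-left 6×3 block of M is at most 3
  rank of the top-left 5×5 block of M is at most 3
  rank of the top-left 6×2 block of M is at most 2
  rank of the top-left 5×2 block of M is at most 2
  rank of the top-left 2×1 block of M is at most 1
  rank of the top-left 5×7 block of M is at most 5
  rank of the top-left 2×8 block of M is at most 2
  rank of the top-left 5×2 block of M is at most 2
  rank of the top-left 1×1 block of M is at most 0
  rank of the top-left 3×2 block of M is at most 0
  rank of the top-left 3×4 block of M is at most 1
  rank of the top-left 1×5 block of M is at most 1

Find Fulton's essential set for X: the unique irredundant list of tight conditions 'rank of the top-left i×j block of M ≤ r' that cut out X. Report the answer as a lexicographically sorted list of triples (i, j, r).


Computing R[i][j] = min implied NW-rank bound (n=8, 32 conditions):

  0  0  0  0  1  1  1  1
  0  0  1  1  2  2  2  2
  0  0  1  1  2  3  3  3
  0  1  2  2  3  4  4  4
  0  1  2  2  3  4  5  5
  1  2  3  3  4  5  6  6
  1  2  3  3  4  5  6  7
  1  2  3  4  5  6  7  8

hence w(1..8) = (5, 3, 6, 2, 7, 1, 8, 4).

Rothe diagram D(w) (13 cells), 6 SE-corners (essential conditions):

[(1, 4, 0), (3, 2, 0), (3, 4, 1), (5, 1, 0), (5, 4, 2), (7, 4, 3)]


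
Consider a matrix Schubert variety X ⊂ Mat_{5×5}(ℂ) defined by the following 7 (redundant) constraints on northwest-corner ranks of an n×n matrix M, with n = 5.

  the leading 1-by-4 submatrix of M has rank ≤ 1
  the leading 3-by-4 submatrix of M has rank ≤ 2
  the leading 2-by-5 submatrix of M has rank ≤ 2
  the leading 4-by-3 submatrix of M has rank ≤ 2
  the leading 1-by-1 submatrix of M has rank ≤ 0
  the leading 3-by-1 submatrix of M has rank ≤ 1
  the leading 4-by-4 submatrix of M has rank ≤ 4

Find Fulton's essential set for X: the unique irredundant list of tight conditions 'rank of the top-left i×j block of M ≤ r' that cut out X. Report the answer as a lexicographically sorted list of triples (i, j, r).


Rank table r_w(5×5) implied by the 7 constraints:

  0, 1, 1, 1, 1
  1, 2, 2, 2, 2
  1, 2, 2, 2, 3
  1, 2, 2, 3, 4
  1, 2, 3, 4, 5

so w = (2, 1, 5, 4, 3).

Rothe diagram D(w) (4 cells), 3 SE-corners (essential conditions):

[(1, 1, 0), (3, 4, 2), (4, 3, 2)]


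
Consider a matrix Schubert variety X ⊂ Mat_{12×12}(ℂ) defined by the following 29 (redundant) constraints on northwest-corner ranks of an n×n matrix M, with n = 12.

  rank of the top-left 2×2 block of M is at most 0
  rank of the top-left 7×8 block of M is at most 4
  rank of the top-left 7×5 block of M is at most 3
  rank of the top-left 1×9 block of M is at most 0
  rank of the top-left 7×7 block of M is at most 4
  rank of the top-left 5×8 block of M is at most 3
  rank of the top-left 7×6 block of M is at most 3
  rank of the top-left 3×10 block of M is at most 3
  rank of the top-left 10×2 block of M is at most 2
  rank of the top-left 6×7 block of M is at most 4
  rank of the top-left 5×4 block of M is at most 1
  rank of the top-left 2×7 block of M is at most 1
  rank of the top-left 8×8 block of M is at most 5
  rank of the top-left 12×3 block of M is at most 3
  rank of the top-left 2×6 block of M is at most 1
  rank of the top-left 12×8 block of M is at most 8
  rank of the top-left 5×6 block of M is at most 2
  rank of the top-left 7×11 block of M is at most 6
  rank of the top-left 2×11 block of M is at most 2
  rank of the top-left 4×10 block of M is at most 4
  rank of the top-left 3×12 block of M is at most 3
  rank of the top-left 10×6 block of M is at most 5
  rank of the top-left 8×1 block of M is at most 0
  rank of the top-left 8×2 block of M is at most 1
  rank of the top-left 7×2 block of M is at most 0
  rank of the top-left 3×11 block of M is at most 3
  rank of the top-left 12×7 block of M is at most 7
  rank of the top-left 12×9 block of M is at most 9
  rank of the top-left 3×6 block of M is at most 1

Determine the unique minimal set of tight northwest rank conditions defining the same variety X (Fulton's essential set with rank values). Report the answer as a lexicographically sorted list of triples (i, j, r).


Computing R[i][j] = min implied NW-rank bound (n=12, 29 conditions):

  0 0 0 0 0 0 0 0 0 1 1 1
  0 0 1 1 1 1 1 1 1 2 2 2
  0 0 1 1 1 1 2 2 2 3 3 3
  0 0 1 1 2 2 3 3 3 4 4 4
  0 0 1 1 2 2 3 3 4 5 5 5
  0 0 1 2 3 3 4 4 5 6 6 6
  0 0 1 2 3 3 4 4 5 6 6 7
  0 1 2 3 4 4 5 5 6 7 7 8
  1 2 3 4 5 5 6 6 7 8 8 9
  1 2 3 4 5 5 6 7 8 9 9 10
  1 2 3 4 5 6 7 8 9 10 10 11
  1 2 3 4 5 6 7 8 9 10 11 12

the unique w with this rank table is (10, 3, 7, 5, 9, 4, 12, 2, 1, 8, 6, 11).

Rothe diagram D(w) (33 cells), 11 SE-corners (essential conditions):

[(1, 9, 0), (3, 6, 1), (5, 4, 1), (5, 6, 2), (5, 8, 3), (7, 2, 0), (7, 6, 3), (7, 8, 4), (7, 11, 6), (8, 1, 0), (10, 6, 5)]


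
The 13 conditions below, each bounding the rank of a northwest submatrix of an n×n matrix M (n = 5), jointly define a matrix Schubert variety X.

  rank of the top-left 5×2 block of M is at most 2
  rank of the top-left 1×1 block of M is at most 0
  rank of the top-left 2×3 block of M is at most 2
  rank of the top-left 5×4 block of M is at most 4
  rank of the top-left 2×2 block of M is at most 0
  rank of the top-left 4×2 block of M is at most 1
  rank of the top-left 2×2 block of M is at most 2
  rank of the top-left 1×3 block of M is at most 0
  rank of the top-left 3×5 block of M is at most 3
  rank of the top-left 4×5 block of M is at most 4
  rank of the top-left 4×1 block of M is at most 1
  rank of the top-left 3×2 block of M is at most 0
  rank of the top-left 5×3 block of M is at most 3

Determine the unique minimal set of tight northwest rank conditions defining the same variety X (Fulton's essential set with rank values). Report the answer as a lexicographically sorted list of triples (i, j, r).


Recovering R(i,j) via the rank-extension bound from the 13 conditions:

  R[1]: 0  0  0  1  1
  R[2]: 0  0  1  2  2
  R[3]: 0  0  1  2  3
  R[4]: 1  1  2  3  4
  R[5]: 1  2  3  4  5

the unique w with this rank table is (4, 3, 5, 1, 2).

ℓ(w)=7; the 2 essential cells (i,j,r):

[(1, 3, 0), (3, 2, 0)]


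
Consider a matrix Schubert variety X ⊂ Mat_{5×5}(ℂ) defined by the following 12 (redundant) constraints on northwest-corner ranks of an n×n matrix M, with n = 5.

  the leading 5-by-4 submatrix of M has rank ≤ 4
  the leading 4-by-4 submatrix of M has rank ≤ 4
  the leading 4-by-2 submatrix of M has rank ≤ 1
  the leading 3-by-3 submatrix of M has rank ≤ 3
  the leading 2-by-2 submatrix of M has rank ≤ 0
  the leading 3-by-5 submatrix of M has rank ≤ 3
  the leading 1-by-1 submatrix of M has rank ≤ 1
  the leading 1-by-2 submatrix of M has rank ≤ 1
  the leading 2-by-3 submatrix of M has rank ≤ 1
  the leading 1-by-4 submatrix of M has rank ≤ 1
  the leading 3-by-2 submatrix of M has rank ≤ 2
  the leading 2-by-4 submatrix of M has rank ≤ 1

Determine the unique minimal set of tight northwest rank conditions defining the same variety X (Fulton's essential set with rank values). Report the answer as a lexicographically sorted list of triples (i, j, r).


Computing R[i][j] = min implied NW-rank bound (n=5, 12 conditions):

  row 1: 0, 0, 1, 1, 1
  row 2: 0, 0, 1, 1, 2
  row 3: 1, 1, 2, 2, 3
  row 4: 1, 1, 2, 3, 4
  row 5: 1, 2, 3, 4, 5

second differences of R give the permutation w = (3, 5, 1, 4, 2).

D(w) has 6 cells with 3 SE-corners; essential set:

[(2, 2, 0), (2, 4, 1), (4, 2, 1)]


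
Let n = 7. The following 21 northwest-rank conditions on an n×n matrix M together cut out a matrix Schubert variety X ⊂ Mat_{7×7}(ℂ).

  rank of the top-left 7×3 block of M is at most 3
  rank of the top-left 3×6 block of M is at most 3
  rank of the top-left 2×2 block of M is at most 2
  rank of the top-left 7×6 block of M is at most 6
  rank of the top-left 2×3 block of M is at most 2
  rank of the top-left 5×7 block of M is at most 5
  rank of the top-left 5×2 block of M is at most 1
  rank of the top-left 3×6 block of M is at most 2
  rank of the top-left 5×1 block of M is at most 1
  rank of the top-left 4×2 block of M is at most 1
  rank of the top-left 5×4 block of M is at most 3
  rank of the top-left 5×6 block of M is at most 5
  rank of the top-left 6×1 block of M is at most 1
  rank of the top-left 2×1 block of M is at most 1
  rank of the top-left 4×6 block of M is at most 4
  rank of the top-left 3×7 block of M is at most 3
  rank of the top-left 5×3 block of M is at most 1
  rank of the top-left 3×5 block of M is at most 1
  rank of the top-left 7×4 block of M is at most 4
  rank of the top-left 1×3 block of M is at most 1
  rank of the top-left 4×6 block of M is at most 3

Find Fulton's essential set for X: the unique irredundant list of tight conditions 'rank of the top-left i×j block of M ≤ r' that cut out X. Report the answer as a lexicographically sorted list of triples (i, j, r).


Rank table r_w(7×7) implied by the 21 constraints:

  i=1: 1 | 1 | 1 | 1 | 1 | 1 | 1
  i=2: 1 | 1 | 1 | 1 | 1 | 2 | 2
  i=3: 1 | 1 | 1 | 1 | 1 | 2 | 3
  i=4: 1 | 1 | 1 | 2 | 2 | 3 | 4
  i=5: 1 | 1 | 1 | 2 | 3 | 4 | 5
  i=6: 1 | 2 | 2 | 3 | 4 | 5 | 6
  i=7: 1 | 2 | 3 | 4 | 5 | 6 | 7

second differences of R give the permutation w = (1, 6, 7, 4, 5, 2, 3).

2 SE-corners of the 12-cell Rothe diagram give Ess(w):

[(3, 5, 1), (5, 3, 1)]


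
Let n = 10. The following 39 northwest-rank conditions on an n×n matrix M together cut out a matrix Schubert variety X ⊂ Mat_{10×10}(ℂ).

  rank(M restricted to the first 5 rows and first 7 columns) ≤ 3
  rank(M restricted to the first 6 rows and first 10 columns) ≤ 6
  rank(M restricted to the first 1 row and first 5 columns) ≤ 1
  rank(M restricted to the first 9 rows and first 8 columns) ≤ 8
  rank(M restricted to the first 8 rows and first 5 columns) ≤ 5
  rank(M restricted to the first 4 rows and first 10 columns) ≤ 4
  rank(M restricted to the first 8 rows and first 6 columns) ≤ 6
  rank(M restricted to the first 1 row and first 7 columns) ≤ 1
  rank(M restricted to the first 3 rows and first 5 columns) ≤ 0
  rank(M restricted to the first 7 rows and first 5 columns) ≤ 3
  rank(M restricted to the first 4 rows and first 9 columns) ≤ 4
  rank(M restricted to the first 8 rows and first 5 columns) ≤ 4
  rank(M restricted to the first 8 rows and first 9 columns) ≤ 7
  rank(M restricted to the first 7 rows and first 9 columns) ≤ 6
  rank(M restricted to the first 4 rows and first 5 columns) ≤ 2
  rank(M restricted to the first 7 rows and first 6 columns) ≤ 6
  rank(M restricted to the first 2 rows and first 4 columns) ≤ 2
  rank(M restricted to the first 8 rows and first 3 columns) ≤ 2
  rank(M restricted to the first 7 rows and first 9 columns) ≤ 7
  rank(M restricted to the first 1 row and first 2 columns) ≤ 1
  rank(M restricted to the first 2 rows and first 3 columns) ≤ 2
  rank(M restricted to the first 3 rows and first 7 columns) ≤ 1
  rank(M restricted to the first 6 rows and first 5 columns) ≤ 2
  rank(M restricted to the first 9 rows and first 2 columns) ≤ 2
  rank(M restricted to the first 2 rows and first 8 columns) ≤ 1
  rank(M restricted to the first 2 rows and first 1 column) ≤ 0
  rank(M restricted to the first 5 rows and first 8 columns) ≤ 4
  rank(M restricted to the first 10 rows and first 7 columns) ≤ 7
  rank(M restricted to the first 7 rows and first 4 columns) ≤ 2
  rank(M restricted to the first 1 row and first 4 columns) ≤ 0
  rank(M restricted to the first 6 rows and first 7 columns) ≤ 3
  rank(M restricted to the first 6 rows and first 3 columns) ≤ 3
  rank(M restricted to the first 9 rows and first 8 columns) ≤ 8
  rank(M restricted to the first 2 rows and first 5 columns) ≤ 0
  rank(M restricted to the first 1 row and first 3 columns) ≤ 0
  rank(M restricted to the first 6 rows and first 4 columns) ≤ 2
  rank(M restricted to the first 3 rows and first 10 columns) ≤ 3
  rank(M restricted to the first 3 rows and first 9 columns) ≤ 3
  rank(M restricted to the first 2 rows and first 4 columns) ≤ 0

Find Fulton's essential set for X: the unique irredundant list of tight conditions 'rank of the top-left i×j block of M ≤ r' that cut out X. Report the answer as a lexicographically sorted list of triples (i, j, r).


Recovering R(i,j) via the rank-extension bound from the 39 conditions:

  R[1]: 0  0  0  0  0  1  1  1  1  1
  R[2]: 0  0  0  0  0  1  1  1  2  2
  R[3]: 0  0  0  0  0  1  1  2  3  3
  R[4]: 1  1  1  1  1  2  2  3  4  4
  R[5]: 1  2  2  2  2  3  3  4  5  5
  R[6]: 1  2  2  2  2  3  3  4  5  6
  R[7]: 1  2  2  2  3  4  4  5  6  7
  R[8]: 1  2  2  3  4  5  5  6  7  8
  R[9]: 1  2  3  4  5  6  6  7  8  9
  R[10]: 1  2  3  4  5  6  7  8  9  10

so w = (6, 9, 8, 1, 2, 10, 5, 4, 3, 7).

Fulton essential set (7 of the 25 Rothe cells):

[(2, 8, 1), (3, 5, 0), (3, 7, 1), (6, 5, 2), (6, 7, 3), (7, 4, 2), (8, 3, 2)]


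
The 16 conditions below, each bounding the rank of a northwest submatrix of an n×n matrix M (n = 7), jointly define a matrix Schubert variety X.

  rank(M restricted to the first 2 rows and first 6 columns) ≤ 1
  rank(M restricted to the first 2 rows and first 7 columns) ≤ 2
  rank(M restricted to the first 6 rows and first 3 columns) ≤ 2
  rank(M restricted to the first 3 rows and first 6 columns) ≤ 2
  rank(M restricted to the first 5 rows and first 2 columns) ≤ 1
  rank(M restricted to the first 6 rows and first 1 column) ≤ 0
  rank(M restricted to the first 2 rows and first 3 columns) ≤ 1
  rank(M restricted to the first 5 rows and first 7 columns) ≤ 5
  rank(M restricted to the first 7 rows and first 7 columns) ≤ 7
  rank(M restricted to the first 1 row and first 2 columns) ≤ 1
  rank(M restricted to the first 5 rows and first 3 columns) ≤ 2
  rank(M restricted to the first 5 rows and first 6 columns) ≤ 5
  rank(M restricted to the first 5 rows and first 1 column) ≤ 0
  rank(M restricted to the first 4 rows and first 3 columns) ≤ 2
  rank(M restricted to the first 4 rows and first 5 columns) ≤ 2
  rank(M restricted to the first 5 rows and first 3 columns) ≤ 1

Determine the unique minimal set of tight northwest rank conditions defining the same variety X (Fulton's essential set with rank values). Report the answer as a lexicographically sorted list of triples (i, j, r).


Propagating the 16 rank bounds to every northwest block:

  row 1: 0 1 1 1 1 1 1
  row 2: 0 1 1 1 1 1 2
  row 3: 0 1 1 2 2 2 3
  row 4: 0 1 1 2 2 3 4
  row 5: 0 1 1 2 3 4 5
  row 6: 0 1 2 3 4 5 6
  row 7: 1 2 3 4 5 6 7

hence w(1..7) = (2, 7, 4, 6, 5, 3, 1).

Rothe diagram D(w) (14 cells), 4 SE-corners (essential conditions):

[(2, 6, 1), (4, 5, 2), (5, 3, 1), (6, 1, 0)]


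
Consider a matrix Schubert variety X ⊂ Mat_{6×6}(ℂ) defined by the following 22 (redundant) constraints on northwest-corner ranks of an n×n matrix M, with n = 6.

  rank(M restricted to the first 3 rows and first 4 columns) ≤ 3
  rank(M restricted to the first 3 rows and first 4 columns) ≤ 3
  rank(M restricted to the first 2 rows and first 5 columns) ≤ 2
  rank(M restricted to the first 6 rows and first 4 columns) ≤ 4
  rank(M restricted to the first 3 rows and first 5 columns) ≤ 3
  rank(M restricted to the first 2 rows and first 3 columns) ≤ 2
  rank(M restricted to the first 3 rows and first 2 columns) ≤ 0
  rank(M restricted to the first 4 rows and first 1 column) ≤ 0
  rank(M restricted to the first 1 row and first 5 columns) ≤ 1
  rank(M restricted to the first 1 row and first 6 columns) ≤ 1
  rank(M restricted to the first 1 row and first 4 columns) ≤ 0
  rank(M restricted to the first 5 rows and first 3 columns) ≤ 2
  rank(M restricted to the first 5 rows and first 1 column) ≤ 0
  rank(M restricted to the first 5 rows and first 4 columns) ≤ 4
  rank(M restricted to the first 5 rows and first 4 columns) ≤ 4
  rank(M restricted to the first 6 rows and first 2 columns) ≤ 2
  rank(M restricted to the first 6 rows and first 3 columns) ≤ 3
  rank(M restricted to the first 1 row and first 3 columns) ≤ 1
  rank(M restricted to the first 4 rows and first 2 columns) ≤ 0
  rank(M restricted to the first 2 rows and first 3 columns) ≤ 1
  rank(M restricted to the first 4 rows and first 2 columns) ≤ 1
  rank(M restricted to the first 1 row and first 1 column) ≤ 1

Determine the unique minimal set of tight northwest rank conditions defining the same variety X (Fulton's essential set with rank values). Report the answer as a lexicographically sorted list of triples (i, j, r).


Computing R[i][j] = min implied NW-rank bound (n=6, 22 conditions):

  0, 0, 0, 0, 1, 1
  0, 0, 1, 1, 2, 2
  0, 0, 1, 2, 3, 3
  0, 0, 1, 2, 3, 4
  0, 1, 2, 3, 4, 5
  1, 2, 3, 4, 5, 6

hence w(1..6) = (5, 3, 4, 6, 2, 1).

ℓ(w)=11; the 3 essential cells (i,j,r):

[(1, 4, 0), (4, 2, 0), (5, 1, 0)]


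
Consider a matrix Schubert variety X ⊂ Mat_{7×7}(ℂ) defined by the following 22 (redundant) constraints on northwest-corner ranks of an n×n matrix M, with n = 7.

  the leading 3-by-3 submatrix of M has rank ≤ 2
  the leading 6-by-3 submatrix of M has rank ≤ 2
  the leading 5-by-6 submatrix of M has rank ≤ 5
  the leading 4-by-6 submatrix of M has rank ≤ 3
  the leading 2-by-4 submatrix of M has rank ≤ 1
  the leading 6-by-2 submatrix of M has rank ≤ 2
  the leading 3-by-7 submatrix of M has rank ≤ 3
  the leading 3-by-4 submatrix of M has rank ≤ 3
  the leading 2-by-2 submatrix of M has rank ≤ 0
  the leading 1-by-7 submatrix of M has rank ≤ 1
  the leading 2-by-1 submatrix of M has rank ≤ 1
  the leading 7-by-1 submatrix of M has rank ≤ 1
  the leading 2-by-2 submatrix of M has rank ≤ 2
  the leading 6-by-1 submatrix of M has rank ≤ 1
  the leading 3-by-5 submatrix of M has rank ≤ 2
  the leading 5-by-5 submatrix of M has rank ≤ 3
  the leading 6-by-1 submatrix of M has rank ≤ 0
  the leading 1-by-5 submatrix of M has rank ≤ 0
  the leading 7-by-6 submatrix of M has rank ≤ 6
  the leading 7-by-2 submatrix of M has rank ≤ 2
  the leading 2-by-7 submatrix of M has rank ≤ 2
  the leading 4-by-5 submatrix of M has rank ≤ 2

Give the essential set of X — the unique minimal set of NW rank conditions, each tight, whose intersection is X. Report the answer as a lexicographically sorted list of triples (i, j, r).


Propagating the 22 rank bounds to every northwest block:

  0  0  0  0  0  1  1
  0  0  1  1  1  2  2
  0  1  2  2  2  3  3
  0  1  2  2  2  3  4
  0  1  2  3  3  4  5
  0  1  2  3  4  5  6
  1  2  3  4  5  6  7

hence w(1..7) = (6, 3, 2, 7, 4, 5, 1).

4 SE-corners of the 13-cell Rothe diagram give Ess(w):

[(1, 5, 0), (2, 2, 0), (4, 5, 2), (6, 1, 0)]


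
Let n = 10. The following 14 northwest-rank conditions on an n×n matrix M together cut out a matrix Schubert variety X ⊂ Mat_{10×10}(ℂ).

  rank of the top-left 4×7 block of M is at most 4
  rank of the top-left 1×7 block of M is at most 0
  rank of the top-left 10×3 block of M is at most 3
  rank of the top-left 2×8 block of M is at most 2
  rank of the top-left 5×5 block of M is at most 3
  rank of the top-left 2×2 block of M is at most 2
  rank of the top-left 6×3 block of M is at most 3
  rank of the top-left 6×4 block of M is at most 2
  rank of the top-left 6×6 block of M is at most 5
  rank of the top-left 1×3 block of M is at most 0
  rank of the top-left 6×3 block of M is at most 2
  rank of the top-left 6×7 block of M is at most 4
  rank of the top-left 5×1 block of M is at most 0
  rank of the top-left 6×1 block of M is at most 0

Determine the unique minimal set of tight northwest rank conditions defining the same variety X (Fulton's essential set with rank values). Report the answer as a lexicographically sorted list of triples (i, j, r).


Recovering R(i,j) via the rank-extension bound from the 14 conditions:

  i=1: 0  0  0  0  0  0  0  1  1  1
  i=2: 0  1  1  1  1  1  1  2  2  2
  i=3: 0  1  2  2  2  2  2  3  3  3
  i=4: 0  1  2  2  3  3  3  4  4  4
  i=5: 0  1  2  2  3  4  4  5  5  5
  i=6: 0  1  2  2  3  4  4  5  6  6
  i=7: 1  2  3  3  4  5  5  6  7  7
  i=8: 1  2  3  4  5  6  6  7  8  8
  i=9: 1  2  3  4  5  6  7  8  9  9
  i=10: 1  2  3  4  5  6  7  8  9  10

the unique w with this rank table is (8, 2, 3, 5, 6, 9, 1, 4, 7, 10).

Fulton essential set (4 of the 16 Rothe cells):

[(1, 7, 0), (6, 1, 0), (6, 4, 2), (6, 7, 4)]


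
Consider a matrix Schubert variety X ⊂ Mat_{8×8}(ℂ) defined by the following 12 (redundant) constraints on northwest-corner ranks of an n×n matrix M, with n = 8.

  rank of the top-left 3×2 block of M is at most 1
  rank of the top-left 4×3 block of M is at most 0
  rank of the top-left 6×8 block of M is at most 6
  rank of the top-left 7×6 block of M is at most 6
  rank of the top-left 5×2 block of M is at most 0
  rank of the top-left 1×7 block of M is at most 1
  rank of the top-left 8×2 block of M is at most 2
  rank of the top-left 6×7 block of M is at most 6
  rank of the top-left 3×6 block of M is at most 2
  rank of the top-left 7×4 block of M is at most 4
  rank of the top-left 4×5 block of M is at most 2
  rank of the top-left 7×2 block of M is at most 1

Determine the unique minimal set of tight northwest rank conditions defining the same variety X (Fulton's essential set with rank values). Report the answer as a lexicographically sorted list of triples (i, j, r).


Rank table r_w(8×8) implied by the 12 constraints:

  0 0 0 1 1 1 1 1
  0 0 0 1 2 2 2 2
  0 0 0 1 2 2 3 3
  0 0 0 1 2 3 4 4
  0 0 1 2 3 4 5 5
  1 1 2 3 4 5 6 6
  1 1 2 3 4 5 6 7
  1 2 3 4 5 6 7 8

reading off 1-entries of Δ²R: w = (4, 5, 7, 6, 3, 1, 8, 2).

4 SE-corners of the 16-cell Rothe diagram give Ess(w):

[(3, 6, 2), (4, 3, 0), (5, 2, 0), (7, 2, 1)]


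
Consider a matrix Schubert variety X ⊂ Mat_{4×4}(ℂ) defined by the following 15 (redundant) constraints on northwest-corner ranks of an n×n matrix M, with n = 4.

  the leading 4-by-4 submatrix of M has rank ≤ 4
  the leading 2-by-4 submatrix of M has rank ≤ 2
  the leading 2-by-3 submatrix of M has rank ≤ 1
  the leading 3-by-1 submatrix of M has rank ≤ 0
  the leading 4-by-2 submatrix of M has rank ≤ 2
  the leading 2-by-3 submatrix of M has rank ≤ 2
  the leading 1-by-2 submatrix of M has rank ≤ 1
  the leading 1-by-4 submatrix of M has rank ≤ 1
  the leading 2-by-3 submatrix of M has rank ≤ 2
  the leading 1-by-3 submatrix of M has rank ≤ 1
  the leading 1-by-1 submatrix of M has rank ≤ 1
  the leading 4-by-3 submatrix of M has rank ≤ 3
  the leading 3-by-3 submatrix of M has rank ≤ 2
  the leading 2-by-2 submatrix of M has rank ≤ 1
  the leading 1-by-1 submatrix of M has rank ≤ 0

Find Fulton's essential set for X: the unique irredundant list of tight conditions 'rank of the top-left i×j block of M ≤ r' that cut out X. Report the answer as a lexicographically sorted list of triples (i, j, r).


Propagating the 15 rank bounds to every northwest block:

  i=1: 0  1  1  1
  i=2: 0  1  1  2
  i=3: 0  1  2  3
  i=4: 1  2  3  4

giving w = (2, 4, 3, 1) via Δ²R.

Rothe diagram D(w) (4 cells), 2 SE-corners (essential conditions):

[(2, 3, 1), (3, 1, 0)]


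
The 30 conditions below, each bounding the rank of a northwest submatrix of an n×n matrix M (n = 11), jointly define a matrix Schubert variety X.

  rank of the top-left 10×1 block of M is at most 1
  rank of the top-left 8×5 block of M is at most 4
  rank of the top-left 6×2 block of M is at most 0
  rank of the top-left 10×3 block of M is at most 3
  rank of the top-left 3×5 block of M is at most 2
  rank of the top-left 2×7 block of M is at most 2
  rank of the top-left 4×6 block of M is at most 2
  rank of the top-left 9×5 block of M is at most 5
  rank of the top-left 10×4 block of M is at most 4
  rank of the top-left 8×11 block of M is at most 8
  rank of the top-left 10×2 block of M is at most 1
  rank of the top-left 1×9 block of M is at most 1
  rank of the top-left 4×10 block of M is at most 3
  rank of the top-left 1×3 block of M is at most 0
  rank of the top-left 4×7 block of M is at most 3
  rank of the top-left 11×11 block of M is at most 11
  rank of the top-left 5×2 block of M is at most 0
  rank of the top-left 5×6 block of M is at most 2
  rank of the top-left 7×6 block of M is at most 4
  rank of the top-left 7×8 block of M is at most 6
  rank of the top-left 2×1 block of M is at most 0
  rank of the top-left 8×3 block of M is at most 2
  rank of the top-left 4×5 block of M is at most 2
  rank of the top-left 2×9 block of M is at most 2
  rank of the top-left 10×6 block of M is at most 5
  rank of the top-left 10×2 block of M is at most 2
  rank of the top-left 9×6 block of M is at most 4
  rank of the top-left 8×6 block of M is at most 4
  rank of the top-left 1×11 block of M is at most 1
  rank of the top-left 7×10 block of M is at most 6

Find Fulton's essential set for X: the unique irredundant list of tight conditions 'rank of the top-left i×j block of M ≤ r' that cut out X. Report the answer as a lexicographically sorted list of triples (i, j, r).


Rank table r_w(11×11) implied by the 30 constraints:

  i=1: 0, 0, 0, 1, 1, 1, 1, 1, 1, 1, 1
  i=2: 0, 0, 1, 2, 2, 2, 2, 2, 2, 2, 2
  i=3: 0, 0, 1, 2, 2, 2, 3, 3, 3, 3, 3
  i=4: 0, 0, 1, 2, 2, 2, 3, 3, 3, 3, 4
  i=5: 0, 0, 1, 2, 2, 2, 3, 4, 4, 4, 5
  i=6: 0, 0, 1, 2, 3, 3, 4, 5, 5, 5, 6
  i=7: 1, 1, 2, 3, 4, 4, 5, 6, 6, 6, 7
  i=8: 1, 1, 2, 3, 4, 4, 5, 6, 7, 7, 8
  i=9: 1, 1, 2, 3, 4, 4, 5, 6, 7, 8, 9
  i=10: 1, 1, 2, 3, 4, 5, 6, 7, 8, 9, 10
  i=11: 1, 2, 3, 4, 5, 6, 7, 8, 9, 10, 11

hence w(1..11) = (4, 3, 7, 11, 8, 5, 1, 9, 10, 6, 2).

6 SE-corners of the 27-cell Rothe diagram give Ess(w):

[(1, 3, 0), (4, 10, 3), (5, 6, 2), (6, 2, 0), (9, 6, 4), (10, 2, 1)]


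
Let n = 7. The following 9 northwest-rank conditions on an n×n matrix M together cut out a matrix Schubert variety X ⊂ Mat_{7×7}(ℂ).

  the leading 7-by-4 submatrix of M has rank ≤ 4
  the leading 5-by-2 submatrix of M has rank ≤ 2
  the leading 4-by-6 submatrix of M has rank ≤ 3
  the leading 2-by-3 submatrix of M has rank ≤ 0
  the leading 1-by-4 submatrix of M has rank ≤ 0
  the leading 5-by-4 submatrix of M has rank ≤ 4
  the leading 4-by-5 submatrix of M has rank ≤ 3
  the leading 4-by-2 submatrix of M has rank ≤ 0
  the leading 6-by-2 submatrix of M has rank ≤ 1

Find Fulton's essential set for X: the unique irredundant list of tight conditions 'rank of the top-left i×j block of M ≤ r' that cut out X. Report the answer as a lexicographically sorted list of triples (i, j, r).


Computing R[i][j] = min implied NW-rank bound (n=7, 9 conditions):

  i=1: 0 | 0 | 0 | 0 | 1 | 1 | 1
  i=2: 0 | 0 | 0 | 1 | 2 | 2 | 2
  i=3: 0 | 0 | 1 | 2 | 3 | 3 | 3
  i=4: 0 | 0 | 1 | 2 | 3 | 3 | 4
  i=5: 1 | 1 | 2 | 3 | 4 | 4 | 5
  i=6: 1 | 1 | 2 | 3 | 4 | 5 | 6
  i=7: 1 | 2 | 3 | 4 | 5 | 6 | 7

hence w(1..7) = (5, 4, 3, 7, 1, 6, 2).

Fulton essential set (5 of the 13 Rothe cells):

[(1, 4, 0), (2, 3, 0), (4, 2, 0), (4, 6, 3), (6, 2, 1)]


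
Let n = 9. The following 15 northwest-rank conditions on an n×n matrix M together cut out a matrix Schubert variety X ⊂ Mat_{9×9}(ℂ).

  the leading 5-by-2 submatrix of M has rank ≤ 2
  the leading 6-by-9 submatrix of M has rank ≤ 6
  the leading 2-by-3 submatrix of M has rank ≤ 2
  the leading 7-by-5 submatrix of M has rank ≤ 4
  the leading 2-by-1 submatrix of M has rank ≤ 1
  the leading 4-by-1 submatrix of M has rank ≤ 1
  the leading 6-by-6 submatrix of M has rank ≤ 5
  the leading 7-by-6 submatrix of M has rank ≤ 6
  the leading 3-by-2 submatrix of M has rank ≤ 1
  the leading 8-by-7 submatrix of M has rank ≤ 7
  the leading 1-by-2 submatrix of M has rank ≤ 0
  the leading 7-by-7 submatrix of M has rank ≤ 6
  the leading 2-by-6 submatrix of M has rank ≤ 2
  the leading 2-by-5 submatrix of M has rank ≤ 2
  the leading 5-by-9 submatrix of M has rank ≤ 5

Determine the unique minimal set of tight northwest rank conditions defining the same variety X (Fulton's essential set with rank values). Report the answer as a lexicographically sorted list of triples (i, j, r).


Propagating the 15 rank bounds to every northwest block:

  row 1: 0, 0, 1, 1, 1, 1, 1, 1, 1
  row 2: 1, 1, 2, 2, 2, 2, 2, 2, 2
  row 3: 1, 1, 2, 3, 3, 3, 3, 3, 3
  row 4: 1, 2, 3, 4, 4, 4, 4, 4, 4
  row 5: 1, 2, 3, 4, 4, 5, 5, 5, 5
  row 6: 1, 2, 3, 4, 4, 5, 6, 6, 6
  row 7: 1, 2, 3, 4, 4, 5, 6, 7, 7
  row 8: 1, 2, 3, 4, 5, 6, 7, 8, 8
  row 9: 1, 2, 3, 4, 5, 6, 7, 8, 9

the unique w with this rank table is (3, 1, 4, 2, 6, 7, 8, 5, 9).

Rothe diagram D(w) (6 cells), 3 SE-corners (essential conditions):

[(1, 2, 0), (3, 2, 1), (7, 5, 4)]


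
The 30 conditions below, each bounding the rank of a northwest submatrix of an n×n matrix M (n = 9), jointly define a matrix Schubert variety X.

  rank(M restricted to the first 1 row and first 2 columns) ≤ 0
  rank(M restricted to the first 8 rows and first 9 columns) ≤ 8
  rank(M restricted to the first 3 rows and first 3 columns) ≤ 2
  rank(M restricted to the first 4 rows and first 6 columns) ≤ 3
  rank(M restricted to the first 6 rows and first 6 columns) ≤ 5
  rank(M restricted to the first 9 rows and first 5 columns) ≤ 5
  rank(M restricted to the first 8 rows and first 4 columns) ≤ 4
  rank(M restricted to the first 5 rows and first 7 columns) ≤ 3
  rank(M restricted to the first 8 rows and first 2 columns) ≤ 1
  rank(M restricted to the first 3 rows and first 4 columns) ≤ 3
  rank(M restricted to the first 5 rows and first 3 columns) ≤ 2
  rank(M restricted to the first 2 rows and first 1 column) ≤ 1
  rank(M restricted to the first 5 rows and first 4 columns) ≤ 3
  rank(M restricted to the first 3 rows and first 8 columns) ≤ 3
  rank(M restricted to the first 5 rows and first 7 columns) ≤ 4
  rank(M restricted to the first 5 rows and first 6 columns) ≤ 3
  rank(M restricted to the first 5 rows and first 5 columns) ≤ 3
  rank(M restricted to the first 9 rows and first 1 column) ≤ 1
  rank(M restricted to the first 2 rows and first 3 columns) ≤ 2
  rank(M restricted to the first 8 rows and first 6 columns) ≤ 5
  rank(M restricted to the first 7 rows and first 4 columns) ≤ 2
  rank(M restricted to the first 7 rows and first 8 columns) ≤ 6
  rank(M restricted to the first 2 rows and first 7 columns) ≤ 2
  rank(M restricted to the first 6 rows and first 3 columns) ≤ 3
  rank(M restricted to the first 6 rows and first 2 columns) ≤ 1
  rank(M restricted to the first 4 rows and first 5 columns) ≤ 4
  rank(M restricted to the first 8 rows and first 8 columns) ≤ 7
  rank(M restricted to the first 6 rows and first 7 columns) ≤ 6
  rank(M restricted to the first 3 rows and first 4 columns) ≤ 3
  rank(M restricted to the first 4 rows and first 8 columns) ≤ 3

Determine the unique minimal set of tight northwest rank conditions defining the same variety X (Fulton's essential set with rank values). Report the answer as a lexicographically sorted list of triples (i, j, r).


Reconstructing r_w from the 30 given conditions:

  0  0  1  1  1  1  1  1  1
  1  1  2  2  2  2  2  2  2
  1  1  2  2  3  3  3  3  3
  1  1  2  2  3  3  3  3  4
  1  1  2  2  3  3  3  4  5
  1  1  2  2  3  4  4  5  6
  1  1  2  2  3  4  5  6  7
  1  1  2  3  4  5  6  7  8
  1  2  3  4  5  6  7  8  9

the unique w with this rank table is (3, 1, 5, 9, 8, 6, 7, 4, 2).

5 SE-corners of the 18-cell Rothe diagram give Ess(w):

[(1, 2, 0), (4, 8, 3), (5, 7, 3), (7, 4, 2), (8, 2, 1)]
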